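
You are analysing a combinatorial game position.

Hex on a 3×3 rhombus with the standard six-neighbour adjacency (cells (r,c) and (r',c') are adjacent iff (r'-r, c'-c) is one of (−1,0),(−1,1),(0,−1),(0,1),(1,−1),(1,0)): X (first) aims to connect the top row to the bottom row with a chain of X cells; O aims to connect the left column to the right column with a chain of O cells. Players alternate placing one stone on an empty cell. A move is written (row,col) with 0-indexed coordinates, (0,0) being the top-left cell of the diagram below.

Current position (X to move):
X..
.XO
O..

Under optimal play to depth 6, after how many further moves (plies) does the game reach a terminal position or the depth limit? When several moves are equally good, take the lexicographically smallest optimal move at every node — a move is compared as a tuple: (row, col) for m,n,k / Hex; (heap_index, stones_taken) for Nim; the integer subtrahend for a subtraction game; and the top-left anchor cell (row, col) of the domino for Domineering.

PV length from [X../.XO/O..]: 3 plies

[X../.XO/O..] X move#1: (0,1):-1/XX./.XO/O.., (0,2):-1/X.X/.XO/O.., (1,0):-1/X../XXO/O.., (2,1):+1/X../.XO/OX.*, (2,2):-1/X../.XO/O.X
[X../.XO/OX.] O move#2: (0,1):-1/XO./.XO/OX.*, (0,2):-1/X.O/.XO/OX., (1,0):-1/X../OXO/OX., (2,2):-1/X../.XO/OXO
[XO./.XO/OX.] X move#3: (0,2):+1/XOX/.XO/OX.*, (1,0):+1/XO./XXO/OX., (2,2):+1/XO./.XO/OXX
[XOX/.XO/OX.] end (terminal -1, O#4); searched X../.XO/O.. to 6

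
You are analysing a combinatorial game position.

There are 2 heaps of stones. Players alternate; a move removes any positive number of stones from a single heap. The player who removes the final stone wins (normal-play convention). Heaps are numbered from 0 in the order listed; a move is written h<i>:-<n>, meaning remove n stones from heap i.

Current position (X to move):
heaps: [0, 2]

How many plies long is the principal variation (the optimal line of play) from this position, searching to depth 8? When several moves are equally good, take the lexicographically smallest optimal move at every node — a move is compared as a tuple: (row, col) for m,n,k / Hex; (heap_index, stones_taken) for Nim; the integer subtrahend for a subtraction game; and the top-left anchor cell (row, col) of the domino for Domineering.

[(0,2)] X move#1: h1:-1:-1/(0,1), h1:-2:+1/(0,0)*
[(0,0)] end (terminal -1, O#2); searched (0,2) to 8

PV length from [(0,2)]: 1 ply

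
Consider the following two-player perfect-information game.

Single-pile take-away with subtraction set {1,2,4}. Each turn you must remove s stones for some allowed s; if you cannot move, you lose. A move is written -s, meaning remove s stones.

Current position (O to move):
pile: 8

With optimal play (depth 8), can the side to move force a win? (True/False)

O winning at [8]: True

[8] O move#1: -1:-1/7, -2:+1/6*, -4:-1/4
[6] X move#2: -1:-1/5*, -2:-1/4, -4:-1/2
[5] O move#3: -1:-1/4, -2:+1/3*, -4:-1/1
[3] X move#4: -1:-1/2*, -2:-1/1
[2] O move#5: -1:-1/1, -2:+1/0*
[0] end (terminal -1, X#6); searched 8 to 8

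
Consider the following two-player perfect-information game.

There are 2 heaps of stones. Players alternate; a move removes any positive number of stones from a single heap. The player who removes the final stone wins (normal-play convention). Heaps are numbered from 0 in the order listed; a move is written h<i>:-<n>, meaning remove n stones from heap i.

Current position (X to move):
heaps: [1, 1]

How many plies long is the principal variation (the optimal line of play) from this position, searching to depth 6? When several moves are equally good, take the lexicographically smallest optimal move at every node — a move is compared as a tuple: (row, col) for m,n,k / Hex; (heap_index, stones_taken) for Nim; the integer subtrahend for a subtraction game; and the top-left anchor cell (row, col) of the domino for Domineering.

PV length from [(1,1)]: 2 plies

[(1,1)] X move#1: h0:-1:-1/(0,1)*, h1:-1:-1/(1,0)
[(0,1)] O move#2: h1:-1:+1/(0,0)*
[(0,0)] end (terminal -1, X#3); searched (1,1) to 6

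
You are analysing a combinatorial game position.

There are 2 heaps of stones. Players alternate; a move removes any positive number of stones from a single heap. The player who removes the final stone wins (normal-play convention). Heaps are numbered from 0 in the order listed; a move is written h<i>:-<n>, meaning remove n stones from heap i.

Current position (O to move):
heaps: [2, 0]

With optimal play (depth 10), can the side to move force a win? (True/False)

O winning at [(2,0)]: True

[(2,0)] O move#1: h0:-1:-1/(1,0), h0:-2:+1/(0,0)*
[(0,0)] end (terminal -1, X#2); searched (2,0) to 10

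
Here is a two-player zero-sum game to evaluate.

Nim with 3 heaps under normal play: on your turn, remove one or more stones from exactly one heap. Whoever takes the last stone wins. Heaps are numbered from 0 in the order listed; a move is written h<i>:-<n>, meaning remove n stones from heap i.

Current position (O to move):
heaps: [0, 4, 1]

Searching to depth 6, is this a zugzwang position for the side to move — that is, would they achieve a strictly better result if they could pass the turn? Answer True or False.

zugzwang((0,4,1), O) = False

ply 1, O at (0,4,1) | h1:-1=-1→(0,3,1); h1:-2=-1→(0,2,1); h1:-3=+1→(0,1,1)*; h1:-4=-1→(0,0,1); h2:-1=-1→(0,4,0)
ply 2, X at (0,1,1) | h1:-1=-1→(0,0,1)*; h2:-1=-1→(0,1,0)
ply 3, O at (0,0,1) | h2:-1=+1→(0,0,0)*
ply 4: (0,0,0) is terminal -1 (X); from (0,4,1) depth 6
if O skipped the turn, X would face:
~ ply 1, X at (0,4,1) | h1:-1=-1→(0,3,1); h1:-2=-1→(0,2,1); h1:-3=+1→(0,1,1)*; h1:-4=-1→(0,0,1); h2:-1=-1→(0,4,0)
~ ply 2, O at (0,1,1) | h1:-1=-1→(0,0,1)*; h2:-1=-1→(0,1,0)
~ ply 3, X at (0,0,1) | h2:-1=+1→(0,0,0)*
~ ply 4: (0,0,0) is terminal -1 (O); from (0,4,1) depth 6
compare (O): move=+1 vs pass=-1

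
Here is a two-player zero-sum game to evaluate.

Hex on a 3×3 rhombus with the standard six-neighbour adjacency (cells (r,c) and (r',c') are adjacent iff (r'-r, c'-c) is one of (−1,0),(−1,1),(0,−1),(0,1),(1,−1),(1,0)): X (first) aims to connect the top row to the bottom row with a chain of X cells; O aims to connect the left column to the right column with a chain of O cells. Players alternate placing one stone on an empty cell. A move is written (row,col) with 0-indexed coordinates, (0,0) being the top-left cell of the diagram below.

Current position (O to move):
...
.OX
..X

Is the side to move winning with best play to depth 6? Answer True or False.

p1 O@[.../.OX/..X]: (0,0)[O../.OX/..X]-1 (0,1)[.O./.OX/..X]-1 (0,2)[..O/.OX/..X]+1* (1,0)[.../OOX/..X]-1 (2,0)[.../.OX/O.X]-1 (2,1)[.../.OX/.OX]-1
p2 X@[..O/.OX/..X]: (0,0)[X.O/.OX/..X]-1* (0,1)[.XO/.OX/..X]-1 (1,0)[..O/XOX/..X]-1 (2,0)[..O/.OX/X.X]-1 (2,1)[..O/.OX/.XX]-1
p3 O@[X.O/.OX/..X]: (0,1)[XOO/.OX/..X]+1* (1,0)[X.O/OOX/..X]+1 (2,0)[X.O/.OX/O.X]+1 (2,1)[X.O/.OX/.OX]+1
p4 X@[XOO/.OX/..X]: (1,0)[XOO/XOX/..X]-1* (2,0)[XOO/.OX/X.X]-1 (2,1)[XOO/.OX/.XX]-1
p5 O@[XOO/XOX/..X]: (2,0)[XOO/XOX/O.X]+1* (2,1)[XOO/XOX/.OX]-1
p6 X@[XOO/XOX/O.X] terminal -1; root [.../.OX/..X] d6

O winning at [.../.OX/..X]: True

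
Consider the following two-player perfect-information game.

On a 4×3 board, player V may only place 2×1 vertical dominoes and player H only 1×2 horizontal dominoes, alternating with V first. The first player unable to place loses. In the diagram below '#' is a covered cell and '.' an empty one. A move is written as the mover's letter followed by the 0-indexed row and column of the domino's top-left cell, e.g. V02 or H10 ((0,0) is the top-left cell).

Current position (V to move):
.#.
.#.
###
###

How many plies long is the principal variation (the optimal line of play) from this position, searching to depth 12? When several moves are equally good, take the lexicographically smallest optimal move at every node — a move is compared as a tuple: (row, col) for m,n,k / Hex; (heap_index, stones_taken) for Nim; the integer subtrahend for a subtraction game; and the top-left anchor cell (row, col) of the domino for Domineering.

PV length from [.#./.#./###/###]: 1 ply

ply 1, V at .#./.#./###/### | V00=+1→##./##./###/###*; V02=+1→.##/.##/###/###
ply 2: ##./##./###/### is terminal -1 (H); from .#./.#./###/### depth 12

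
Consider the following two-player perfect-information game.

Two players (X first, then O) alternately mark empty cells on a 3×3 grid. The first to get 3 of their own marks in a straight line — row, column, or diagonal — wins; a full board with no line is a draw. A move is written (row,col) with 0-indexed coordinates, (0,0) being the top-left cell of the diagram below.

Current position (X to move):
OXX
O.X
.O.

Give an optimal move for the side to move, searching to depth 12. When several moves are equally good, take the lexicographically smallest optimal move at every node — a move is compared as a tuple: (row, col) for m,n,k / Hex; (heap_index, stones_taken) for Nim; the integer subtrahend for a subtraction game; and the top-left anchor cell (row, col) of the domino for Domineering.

[OXX/O.X/.O.] X move#1: (1,1):-1/OXX/OXX/.O., (2,0):+1/OXX/O.X/XO.*, (2,2):+1/OXX/O.X/.OX
[OXX/O.X/XO.] O move#2: (1,1):-1/OXX/OOX/XO.*, (2,2):-1/OXX/O.X/XOO
[OXX/OOX/XO.] X move#3: (2,2):+1/OXX/OOX/XOX*
[OXX/OOX/XOX] end (terminal -1, O#4); searched OXX/O.X/.O. to 12

X's best at [OXX/O.X/.O.]: (2,0)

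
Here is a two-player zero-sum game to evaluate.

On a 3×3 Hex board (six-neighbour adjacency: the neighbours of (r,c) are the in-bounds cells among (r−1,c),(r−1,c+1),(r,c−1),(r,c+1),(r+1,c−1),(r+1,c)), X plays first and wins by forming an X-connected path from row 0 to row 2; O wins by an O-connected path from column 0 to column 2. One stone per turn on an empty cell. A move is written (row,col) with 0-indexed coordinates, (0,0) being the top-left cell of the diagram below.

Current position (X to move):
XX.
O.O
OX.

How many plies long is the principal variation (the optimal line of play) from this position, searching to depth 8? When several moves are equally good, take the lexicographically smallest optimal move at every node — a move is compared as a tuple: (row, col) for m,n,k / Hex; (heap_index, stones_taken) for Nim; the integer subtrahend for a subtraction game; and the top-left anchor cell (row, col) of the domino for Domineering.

p1 X@[XX./O.O/OX.]: (0,2)[XXX/O.O/OX.]-1 (1,1)[XX./OXO/OX.]+1* (2,2)[XX./O.O/OXX]-1
p2 O@[XX./OXO/OX.] terminal -1; root [XX./O.O/OX.] d8

PV length from [XX./O.O/OX.]: 1 ply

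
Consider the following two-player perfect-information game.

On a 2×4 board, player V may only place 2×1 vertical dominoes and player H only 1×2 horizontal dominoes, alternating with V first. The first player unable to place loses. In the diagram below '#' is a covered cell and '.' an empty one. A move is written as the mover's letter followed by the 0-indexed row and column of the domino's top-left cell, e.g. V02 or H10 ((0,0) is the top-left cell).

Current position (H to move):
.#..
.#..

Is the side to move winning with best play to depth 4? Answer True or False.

H winning at [.#../.#..]: True

p1 H@[.#../.#..]: H02[.###/.#..]+1* H12[.#../.###]+1
p2 V@[.###/.#..]: V00[####/##..]-1*
p3 H@[####/##..]: H12[####/####]+1*
p4 V@[####/####] terminal -1; root [.#../.#..] d4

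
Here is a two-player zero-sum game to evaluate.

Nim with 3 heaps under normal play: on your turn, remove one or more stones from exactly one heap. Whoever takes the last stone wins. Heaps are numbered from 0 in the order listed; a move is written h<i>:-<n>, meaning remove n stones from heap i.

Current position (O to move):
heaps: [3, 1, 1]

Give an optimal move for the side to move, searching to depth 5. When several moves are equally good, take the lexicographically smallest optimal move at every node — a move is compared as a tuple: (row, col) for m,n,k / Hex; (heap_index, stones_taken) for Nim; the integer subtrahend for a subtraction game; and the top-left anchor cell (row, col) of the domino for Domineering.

ply 1, O at (3,1,1) | h0:-1=-1→(2,1,1); h0:-2=-1→(1,1,1); h0:-3=+1→(0,1,1)*; h1:-1=-1→(3,0,1); h2:-1=-1→(3,1,0)
ply 2, X at (0,1,1) | h1:-1=-1→(0,0,1)*; h2:-1=-1→(0,1,0)
ply 3, O at (0,0,1) | h2:-1=+1→(0,0,0)*
ply 4: (0,0,0) is terminal -1 (X); from (3,1,1) depth 5

O's best at [(3,1,1)]: h0:-3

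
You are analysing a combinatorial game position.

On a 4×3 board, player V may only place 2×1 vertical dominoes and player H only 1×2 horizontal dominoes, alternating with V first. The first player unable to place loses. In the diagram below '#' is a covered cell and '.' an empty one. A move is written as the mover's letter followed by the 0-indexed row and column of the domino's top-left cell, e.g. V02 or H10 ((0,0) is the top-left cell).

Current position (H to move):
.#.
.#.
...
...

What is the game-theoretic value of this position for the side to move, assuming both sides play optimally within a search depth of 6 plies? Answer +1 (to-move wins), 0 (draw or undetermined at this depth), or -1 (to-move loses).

value(.#./.#./.../..., H) = -1

[.#./.#./.../...] H move#1: H20:-1/.#./.#./##./...*, H21:-1/.#./.#./.##/..., H30:-1/.#./.#./.../##., H31:-1/.#./.#./.../.##
[.#./.#./##./...] V move#2: V00:+1/##./##./##./...*, V02:+1/.##/.##/##./..., V12:+1/.#./.##/###/..., V22:+1/.#./.#./###/..#
[##./##./##./...] H move#3: H30:-1/##./##./##./##.*, H31:-1/##./##./##./.##
[##./##./##./##.] V move#4: V02:+1/###/###/##./##.*, V12:+1/##./###/###/##., V22:+1/##./##./###/###
[###/###/##./##.] end (terminal -1, H#5); searched .#./.#./.../... to 6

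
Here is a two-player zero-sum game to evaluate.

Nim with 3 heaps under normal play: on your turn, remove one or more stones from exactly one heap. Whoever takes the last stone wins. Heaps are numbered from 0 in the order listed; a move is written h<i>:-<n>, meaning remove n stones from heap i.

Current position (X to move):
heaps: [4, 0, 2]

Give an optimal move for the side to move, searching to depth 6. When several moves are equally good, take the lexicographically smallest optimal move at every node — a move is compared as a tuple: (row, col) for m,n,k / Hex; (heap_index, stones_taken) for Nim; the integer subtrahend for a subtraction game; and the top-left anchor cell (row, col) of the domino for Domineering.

ply 1, X at (4,0,2) | h0:-1=-1→(3,0,2); h0:-2=+1→(2,0,2)*; h0:-3=-1→(1,0,2); h0:-4=-1→(0,0,2); h2:-1=-1→(4,0,1); h2:-2=-1→(4,0,0)
ply 2, O at (2,0,2) | h0:-1=-1→(1,0,2)*; h0:-2=-1→(0,0,2); h2:-1=-1→(2,0,1); h2:-2=-1→(2,0,0)
ply 3, X at (1,0,2) | h0:-1=-1→(0,0,2); h2:-1=+1→(1,0,1)*; h2:-2=-1→(1,0,0)
ply 4, O at (1,0,1) | h0:-1=-1→(0,0,1)*; h2:-1=-1→(1,0,0)
ply 5, X at (0,0,1) | h2:-1=+1→(0,0,0)*
ply 6: (0,0,0) is terminal -1 (O); from (4,0,2) depth 6

X's best at [(4,0,2)]: h0:-2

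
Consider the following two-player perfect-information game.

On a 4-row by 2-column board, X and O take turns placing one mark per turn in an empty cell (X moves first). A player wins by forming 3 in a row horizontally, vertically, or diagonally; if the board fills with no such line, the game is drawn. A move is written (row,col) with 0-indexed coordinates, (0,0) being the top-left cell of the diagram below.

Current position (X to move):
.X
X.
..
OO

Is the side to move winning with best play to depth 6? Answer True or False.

X winning at [.X/X./../OO]: False

ply 1, X at .X/X./../OO | (0,0)=+0→XX/X./../OO*; (1,1)=+0→.X/XX/../OO; (2,0)=+0→.X/X./X./OO; (2,1)=+0→.X/X./.X/OO
ply 2, O at XX/X./../OO | (1,1)=-1→XX/XO/../OO; (2,0)=+0→XX/X./O./OO*; (2,1)=-1→XX/X./.O/OO
ply 3, X at XX/X./O./OO | (1,1)=+0→XX/XX/O./OO*; (2,1)=+0→XX/X./OX/OO
ply 4, O at XX/XX/O./OO | (2,1)=+0→XX/XX/OO/OO*
ply 5: XX/XX/OO/OO is terminal +0 (X); from .X/X./../OO depth 6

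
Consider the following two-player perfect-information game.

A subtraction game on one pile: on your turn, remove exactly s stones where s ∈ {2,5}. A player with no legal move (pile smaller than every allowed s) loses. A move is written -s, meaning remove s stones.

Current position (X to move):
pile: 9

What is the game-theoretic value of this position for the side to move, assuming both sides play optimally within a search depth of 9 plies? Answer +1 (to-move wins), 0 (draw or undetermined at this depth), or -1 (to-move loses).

value(9, X) = +1

p1 X@[9]: -2[7]+1* -5[4]+1
p2 O@[7]: -2[5]-1* -5[2]-1
p3 X@[5]: -2[3]-1 -5[0]+1*
p4 O@[0] terminal -1; root [9] d9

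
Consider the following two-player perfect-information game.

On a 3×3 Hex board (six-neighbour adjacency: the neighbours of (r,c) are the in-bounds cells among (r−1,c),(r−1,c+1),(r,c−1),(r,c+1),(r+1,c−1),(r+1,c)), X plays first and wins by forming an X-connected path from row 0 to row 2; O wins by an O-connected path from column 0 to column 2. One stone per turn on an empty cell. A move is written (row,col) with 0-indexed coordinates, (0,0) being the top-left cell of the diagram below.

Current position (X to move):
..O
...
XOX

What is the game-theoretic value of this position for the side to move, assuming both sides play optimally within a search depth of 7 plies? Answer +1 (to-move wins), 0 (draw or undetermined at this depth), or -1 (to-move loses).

value(..O/.../XOX, X) = +1

[..O/.../XOX] X move#1: (0,0):-1/X.O/.../XOX, (0,1):+1/.XO/.../XOX*, (1,0):+1/..O/X../XOX, (1,1):-1/..O/.X./XOX, (1,2):-1/..O/..X/XOX
[.XO/.../XOX] O move#2: (0,0):-1/OXO/.../XOX*, (1,0):-1/.XO/O../XOX, (1,1):-1/.XO/.O./XOX, (1,2):-1/.XO/..O/XOX
[OXO/.../XOX] X move#3: (1,0):+1/OXO/X../XOX*, (1,1):+1/OXO/.X./XOX, (1,2):+1/OXO/..X/XOX
[OXO/X../XOX] end (terminal -1, O#4); searched ..O/.../XOX to 7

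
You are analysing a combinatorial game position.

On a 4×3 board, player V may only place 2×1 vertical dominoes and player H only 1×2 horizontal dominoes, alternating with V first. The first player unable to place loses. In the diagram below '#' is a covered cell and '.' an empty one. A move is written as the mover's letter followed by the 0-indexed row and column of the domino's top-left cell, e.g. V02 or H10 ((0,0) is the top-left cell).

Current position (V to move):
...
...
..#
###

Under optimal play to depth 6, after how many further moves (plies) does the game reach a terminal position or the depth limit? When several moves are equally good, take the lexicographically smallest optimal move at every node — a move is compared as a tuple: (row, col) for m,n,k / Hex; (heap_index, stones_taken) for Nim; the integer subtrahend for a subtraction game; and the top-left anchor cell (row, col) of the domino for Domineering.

[.../.../..#/###] V move#1: V00:-1/#../#../..#/###, V01:+1/.#./.#./..#/###*, V02:-1/..#/..#/..#/###, V10:-1/.../#../#.#/###, V11:+1/.../.#./.##/###
[.#./.#./..#/###] H move#2: H20:-1/.#./.#./###/###*
[.#./.#./###/###] V move#3: V00:+1/##./##./###/###*, V02:+1/.##/.##/###/###
[##./##./###/###] end (terminal -1, H#4); searched .../.../..#/### to 6

PV length from [.../.../..#/###]: 3 plies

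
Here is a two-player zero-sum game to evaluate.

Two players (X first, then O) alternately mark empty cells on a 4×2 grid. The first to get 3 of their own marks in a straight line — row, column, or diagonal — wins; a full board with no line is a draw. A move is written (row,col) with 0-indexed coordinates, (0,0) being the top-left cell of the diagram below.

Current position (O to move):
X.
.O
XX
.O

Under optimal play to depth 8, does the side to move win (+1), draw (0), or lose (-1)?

[X./.O/XX/.O] O move#1: (0,1):-1/XO/.O/XX/.O, (1,0):+0/X./OO/XX/.O*, (3,0):-1/X./.O/XX/OO
[X./OO/XX/.O] X move#2: (0,1):+0/XX/OO/XX/.O*, (3,0):+0/X./OO/XX/XO
[XX/OO/XX/.O] O move#3: (3,0):+0/XX/OO/XX/OO*
[XX/OO/XX/OO] end (terminal +0, X#4); searched X./.O/XX/.O to 8

value(X./.O/XX/.O, O) = 0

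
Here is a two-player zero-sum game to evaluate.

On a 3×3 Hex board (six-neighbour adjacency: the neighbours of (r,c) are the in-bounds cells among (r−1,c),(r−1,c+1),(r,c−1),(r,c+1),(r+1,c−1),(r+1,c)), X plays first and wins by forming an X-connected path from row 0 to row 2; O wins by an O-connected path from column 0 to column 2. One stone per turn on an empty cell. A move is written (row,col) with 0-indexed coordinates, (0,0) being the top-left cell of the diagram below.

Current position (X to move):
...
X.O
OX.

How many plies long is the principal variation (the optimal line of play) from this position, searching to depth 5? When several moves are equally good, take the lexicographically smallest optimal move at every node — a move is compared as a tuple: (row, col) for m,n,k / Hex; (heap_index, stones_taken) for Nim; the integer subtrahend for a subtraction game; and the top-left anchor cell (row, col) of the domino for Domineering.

[.../X.O/OX.] X move#1: (0,0):-1/X../X.O/OX., (0,1):-1/.X./X.O/OX., (0,2):-1/..X/X.O/OX., (1,1):+1/.../XXO/OX.*, (2,2):-1/.../X.O/OXX
[.../XXO/OX.] O move#2: (0,0):-1/O../XXO/OX.*, (0,1):-1/.O./XXO/OX., (0,2):-1/..O/XXO/OX., (2,2):-1/.../XXO/OXO
[O../XXO/OX.] X move#3: (0,1):+1/OX./XXO/OX.*, (0,2):+1/O.X/XXO/OX., (2,2):+1/O../XXO/OXX
[OX./XXO/OX.] end (terminal -1, O#4); searched .../X.O/OX. to 5

PV length from [.../X.O/OX.]: 3 plies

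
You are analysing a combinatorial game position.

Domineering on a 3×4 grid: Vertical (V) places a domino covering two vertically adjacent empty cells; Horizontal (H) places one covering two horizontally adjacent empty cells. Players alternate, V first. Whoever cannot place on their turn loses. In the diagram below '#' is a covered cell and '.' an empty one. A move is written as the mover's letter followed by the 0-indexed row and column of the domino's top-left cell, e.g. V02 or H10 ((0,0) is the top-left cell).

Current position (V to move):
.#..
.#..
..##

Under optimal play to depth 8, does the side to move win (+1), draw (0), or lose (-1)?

ply 1, V at .#../.#../..## | V00=-1→##../##../..##; V02=+1→.##./.##./..##*; V03=+1→.#.#/.#.#/..##; V10=-1→.#../##../#.##
ply 2, H at .##./.##./..## | H20=-1→.##./.##./####*
ply 3, V at .##./.##./#### | V00=+1→###./###./####*; V03=+1→.###/.###/####
ply 4: ###./###./#### is terminal -1 (H); from .#../.#../..## depth 8

value(.#../.#../..##, V) = +1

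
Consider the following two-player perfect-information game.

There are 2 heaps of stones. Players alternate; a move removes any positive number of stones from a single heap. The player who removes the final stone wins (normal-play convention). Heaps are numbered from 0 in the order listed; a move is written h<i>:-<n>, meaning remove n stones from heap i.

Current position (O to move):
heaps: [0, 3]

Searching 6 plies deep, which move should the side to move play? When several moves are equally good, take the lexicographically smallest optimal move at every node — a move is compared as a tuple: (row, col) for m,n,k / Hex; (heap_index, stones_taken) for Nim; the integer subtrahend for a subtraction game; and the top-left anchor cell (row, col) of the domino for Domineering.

p1 O@[(0,3)]: h1:-1[(0,2)]-1 h1:-2[(0,1)]-1 h1:-3[(0,0)]+1*
p2 X@[(0,0)] terminal -1; root [(0,3)] d6

O's best at [(0,3)]: h1:-3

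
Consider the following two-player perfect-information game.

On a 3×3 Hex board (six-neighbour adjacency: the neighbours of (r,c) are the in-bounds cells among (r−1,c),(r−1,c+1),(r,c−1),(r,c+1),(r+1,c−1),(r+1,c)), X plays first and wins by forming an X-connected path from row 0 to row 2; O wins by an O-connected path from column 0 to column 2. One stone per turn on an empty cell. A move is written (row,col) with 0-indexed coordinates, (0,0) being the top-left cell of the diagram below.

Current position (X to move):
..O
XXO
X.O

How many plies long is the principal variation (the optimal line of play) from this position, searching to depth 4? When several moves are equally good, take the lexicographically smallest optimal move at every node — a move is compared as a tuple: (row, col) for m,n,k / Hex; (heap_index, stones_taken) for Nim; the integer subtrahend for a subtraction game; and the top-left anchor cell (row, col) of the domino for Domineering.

p1 X@[..O/XXO/X.O]: (0,0)[X.O/XXO/X.O]+1* (0,1)[.XO/XXO/X.O]+1 (2,1)[..O/XXO/XXO]+1
p2 O@[X.O/XXO/X.O] terminal -1; root [..O/XXO/X.O] d4

PV length from [..O/XXO/X.O]: 1 ply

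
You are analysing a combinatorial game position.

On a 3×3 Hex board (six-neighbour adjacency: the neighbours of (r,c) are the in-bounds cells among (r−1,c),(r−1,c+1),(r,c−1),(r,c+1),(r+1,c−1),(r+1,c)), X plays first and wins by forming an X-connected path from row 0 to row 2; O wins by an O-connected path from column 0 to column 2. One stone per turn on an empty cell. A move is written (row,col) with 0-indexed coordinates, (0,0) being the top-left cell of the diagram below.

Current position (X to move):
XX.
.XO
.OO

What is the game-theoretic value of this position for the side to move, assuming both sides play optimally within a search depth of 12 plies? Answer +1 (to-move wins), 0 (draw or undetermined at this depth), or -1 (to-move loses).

p1 X@[XX./.XO/.OO]: (0,2)[XXX/.XO/.OO]-1 (1,0)[XX./XXO/.OO]-1 (2,0)[XX./.XO/XOO]+1*
p2 O@[XX./.XO/XOO] terminal -1; root [XX./.XO/.OO] d12

value(XX./.XO/.OO, X) = +1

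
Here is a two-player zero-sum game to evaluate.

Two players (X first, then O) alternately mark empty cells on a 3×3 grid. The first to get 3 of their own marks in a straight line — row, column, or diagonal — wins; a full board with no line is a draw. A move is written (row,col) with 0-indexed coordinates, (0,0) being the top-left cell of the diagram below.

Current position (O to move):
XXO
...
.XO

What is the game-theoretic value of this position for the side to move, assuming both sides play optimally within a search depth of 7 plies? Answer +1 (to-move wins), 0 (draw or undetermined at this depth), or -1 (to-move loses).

p1 O@[XXO/.../.XO]: (1,0)[XXO/O../.XO]-1 (1,1)[XXO/.O./.XO]+1* (1,2)[XXO/..O/.XO]+1 (2,0)[XXO/.../OXO]-1
p2 X@[XXO/.O./.XO]: (1,0)[XXO/XO./.XO]-1* (1,2)[XXO/.OX/.XO]-1 (2,0)[XXO/.O./XXO]-1
p3 O@[XXO/XO./.XO]: (1,2)[XXO/XOO/.XO]+1* (2,0)[XXO/XO./OXO]+1
p4 X@[XXO/XOO/.XO] terminal -1; root [XXO/.../.XO] d7

value(XXO/.../.XO, O) = +1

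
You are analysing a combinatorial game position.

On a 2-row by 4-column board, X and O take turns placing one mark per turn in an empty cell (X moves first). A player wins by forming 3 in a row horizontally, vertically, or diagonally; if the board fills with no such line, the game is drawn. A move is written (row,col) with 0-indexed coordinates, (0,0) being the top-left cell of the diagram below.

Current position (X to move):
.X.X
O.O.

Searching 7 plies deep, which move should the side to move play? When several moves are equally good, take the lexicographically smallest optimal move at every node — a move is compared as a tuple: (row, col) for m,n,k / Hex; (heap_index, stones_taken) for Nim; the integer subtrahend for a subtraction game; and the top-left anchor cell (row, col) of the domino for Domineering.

X's best at [.X.X/O.O.]: (0,2)

ply 1, X at .X.X/O.O. | (0,0)=-1→XX.X/O.O.; (0,2)=+1→.XXX/O.O.*; (1,1)=+0→.X.X/OXO.; (1,3)=-1→.X.X/O.OX
ply 2: .XXX/O.O. is terminal -1 (O); from .X.X/O.O. depth 7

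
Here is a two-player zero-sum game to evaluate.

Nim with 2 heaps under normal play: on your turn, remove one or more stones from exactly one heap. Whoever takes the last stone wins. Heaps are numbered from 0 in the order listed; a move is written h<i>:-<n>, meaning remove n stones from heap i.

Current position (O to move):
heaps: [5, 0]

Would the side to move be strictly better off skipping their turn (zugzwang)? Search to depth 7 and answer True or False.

p1 O@[(5,0)]: h0:-1[(4,0)]-1 h0:-2[(3,0)]-1 h0:-3[(2,0)]-1 h0:-4[(1,0)]-1 h0:-5[(0,0)]+1*
p2 X@[(0,0)] terminal -1; root [(5,0)] d7
pass branch (X moves first from the same position):
  | p1 X@[(5,0)]: h0:-1[(4,0)]-1 h0:-2[(3,0)]-1 h0:-3[(2,0)]-1 h0:-4[(1,0)]-1 h0:-5[(0,0)]+1*
  | p2 O@[(0,0)] terminal -1; root [(5,0)] d7
O moving scores +1; O passing scores -1

zugzwang((5,0), O) = False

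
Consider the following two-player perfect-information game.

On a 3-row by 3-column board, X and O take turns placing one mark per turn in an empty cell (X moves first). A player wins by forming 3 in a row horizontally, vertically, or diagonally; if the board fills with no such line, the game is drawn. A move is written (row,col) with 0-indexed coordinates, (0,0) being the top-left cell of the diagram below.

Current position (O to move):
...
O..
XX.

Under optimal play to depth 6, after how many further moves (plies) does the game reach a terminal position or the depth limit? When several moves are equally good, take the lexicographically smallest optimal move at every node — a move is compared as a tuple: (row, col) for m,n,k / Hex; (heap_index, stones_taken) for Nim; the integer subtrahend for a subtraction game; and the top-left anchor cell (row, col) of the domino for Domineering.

p1 O@[.../O../XX.]: (0,0)[O../O../XX.]-1* (0,1)[.O./O../XX.]-1 (0,2)[..O/O../XX.]-1 (1,1)[.../OO./XX.]-1 (1,2)[.../O.O/XX.]-1 (2,2)[.../O../XXO]-1
p2 X@[O../O../XX.]: (0,1)[OX./O../XX.]+1* (0,2)[O.X/O../XX.]+1 (1,1)[O../OX./XX.]+1 (1,2)[O../O.X/XX.]+1 (2,2)[O../O../XXX]+1
p3 O@[OX./O../XX.]: (0,2)[OXO/O../XX.]-1* (1,1)[OX./OO./XX.]-1 (1,2)[OX./O.O/XX.]-1 (2,2)[OX./O../XXO]-1
p4 X@[OXO/O../XX.]: (1,1)[OXO/OX./XX.]+1* (1,2)[OXO/O.X/XX.]+1 (2,2)[OXO/O../XXX]+1
p5 O@[OXO/OX./XX.] terminal -1; root [.../O../XX.] d6

PV length from [.../O../XX.]: 4 plies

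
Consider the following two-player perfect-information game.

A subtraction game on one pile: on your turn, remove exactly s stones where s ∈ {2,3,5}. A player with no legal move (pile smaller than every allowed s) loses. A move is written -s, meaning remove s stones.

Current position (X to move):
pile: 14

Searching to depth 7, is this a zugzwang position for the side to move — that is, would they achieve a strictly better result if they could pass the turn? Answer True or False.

p1 X@[14]: -2[12]-1* -3[11]-1 -5[9]-1
p2 O@[12]: -2[10]-1 -3[9]-1 -5[7]+1*
p3 X@[7]: -2[5]-1* -3[4]-1 -5[2]-1
p4 O@[5]: -2[3]-1 -3[2]-1 -5[0]+1*
p5 X@[0] terminal -1; root [14] d7
suppose X passes — search the same position with O to move:
pass> p1 O@[14]: -2[12]-1* -3[11]-1 -5[9]-1
pass> p2 X@[12]: -2[10]-1 -3[9]-1 -5[7]+1*
pass> p3 O@[7]: -2[5]-1* -3[4]-1 -5[2]-1
pass> p4 X@[5]: -2[3]-1 -3[2]-1 -5[0]+1*
pass> p5 O@[0] terminal -1; root [14] d7
for X: play -1, pass +1

zugzwang(14, X) = True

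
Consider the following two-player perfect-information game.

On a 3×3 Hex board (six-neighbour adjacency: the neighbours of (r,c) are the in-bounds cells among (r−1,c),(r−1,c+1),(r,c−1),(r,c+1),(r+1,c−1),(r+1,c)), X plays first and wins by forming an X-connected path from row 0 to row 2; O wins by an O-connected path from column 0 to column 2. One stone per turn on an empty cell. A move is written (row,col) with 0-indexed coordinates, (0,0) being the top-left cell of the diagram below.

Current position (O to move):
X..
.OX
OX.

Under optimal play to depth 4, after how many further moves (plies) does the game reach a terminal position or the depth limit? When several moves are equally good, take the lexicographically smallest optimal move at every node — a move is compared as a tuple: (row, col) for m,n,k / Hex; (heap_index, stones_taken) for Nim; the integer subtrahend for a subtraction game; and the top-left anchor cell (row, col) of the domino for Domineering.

PV length from [X../.OX/OX.]: 1 ply

[X../.OX/OX.] O move#1: (0,1):-1/XO./.OX/OX., (0,2):+1/X.O/.OX/OX.*, (1,0):-1/X../OOX/OX., (2,2):-1/X../.OX/OXO
[X.O/.OX/OX.] end (terminal -1, X#2); searched X../.OX/OX. to 4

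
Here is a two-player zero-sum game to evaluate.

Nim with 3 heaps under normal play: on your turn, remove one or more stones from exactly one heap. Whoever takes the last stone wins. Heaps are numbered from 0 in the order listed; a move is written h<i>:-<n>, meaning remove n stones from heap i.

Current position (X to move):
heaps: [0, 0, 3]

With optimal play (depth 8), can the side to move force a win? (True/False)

p1 X@[(0,0,3)]: h2:-1[(0,0,2)]-1 h2:-2[(0,0,1)]-1 h2:-3[(0,0,0)]+1*
p2 O@[(0,0,0)] terminal -1; root [(0,0,3)] d8

X winning at [(0,0,3)]: True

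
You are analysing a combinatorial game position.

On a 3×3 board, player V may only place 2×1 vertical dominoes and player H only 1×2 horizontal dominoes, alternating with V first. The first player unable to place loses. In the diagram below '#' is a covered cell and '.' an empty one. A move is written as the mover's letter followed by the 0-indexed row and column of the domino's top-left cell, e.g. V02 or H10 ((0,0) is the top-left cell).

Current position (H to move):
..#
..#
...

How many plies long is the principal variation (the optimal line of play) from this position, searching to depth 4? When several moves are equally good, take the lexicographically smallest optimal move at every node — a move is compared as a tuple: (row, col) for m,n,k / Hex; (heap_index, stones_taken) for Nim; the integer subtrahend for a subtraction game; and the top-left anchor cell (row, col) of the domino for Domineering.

ply 1, H at ..#/..#/... | H00=-1→###/..#/...; H10=+1→..#/###/...*; H20=-1→..#/..#/##.; H21=-1→..#/..#/.##
ply 2: ..#/###/... is terminal -1 (V); from ..#/..#/... depth 4

PV length from [..#/..#/...]: 1 ply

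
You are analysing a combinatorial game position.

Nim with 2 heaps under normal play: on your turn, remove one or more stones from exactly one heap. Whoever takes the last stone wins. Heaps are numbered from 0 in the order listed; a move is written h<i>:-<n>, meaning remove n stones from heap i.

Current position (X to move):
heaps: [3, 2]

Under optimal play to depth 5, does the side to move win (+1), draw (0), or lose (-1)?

ply 1, X at (3,2) | h0:-1=+1→(2,2)*; h0:-2=-1→(1,2); h0:-3=-1→(0,2); h1:-1=-1→(3,1); h1:-2=-1→(3,0)
ply 2, O at (2,2) | h0:-1=-1→(1,2)*; h0:-2=-1→(0,2); h1:-1=-1→(2,1); h1:-2=-1→(2,0)
ply 3, X at (1,2) | h0:-1=-1→(0,2); h1:-1=+1→(1,1)*; h1:-2=-1→(1,0)
ply 4, O at (1,1) | h0:-1=-1→(0,1)*; h1:-1=-1→(1,0)
ply 5, X at (0,1) | h1:-1=+1→(0,0)*
ply 6: (0,0) is terminal -1 (O); from (3,2) depth 5

value((3,2), X) = +1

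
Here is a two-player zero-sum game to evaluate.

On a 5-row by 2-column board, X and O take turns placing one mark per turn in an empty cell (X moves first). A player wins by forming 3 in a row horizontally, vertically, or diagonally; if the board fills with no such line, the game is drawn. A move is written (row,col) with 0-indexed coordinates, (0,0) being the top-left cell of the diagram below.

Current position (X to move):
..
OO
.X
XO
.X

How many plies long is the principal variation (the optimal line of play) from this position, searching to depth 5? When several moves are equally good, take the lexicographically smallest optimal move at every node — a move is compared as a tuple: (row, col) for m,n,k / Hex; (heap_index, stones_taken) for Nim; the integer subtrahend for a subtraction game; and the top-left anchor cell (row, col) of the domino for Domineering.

[../OO/.X/XO/.X] X move#1: (0,0):+0/X./OO/.X/XO/.X*, (0,1):+0/.X/OO/.X/XO/.X, (2,0):+0/../OO/XX/XO/.X, (4,0):+0/../OO/.X/XO/XX
[X./OO/.X/XO/.X] O move#2: (0,1):+0/XO/OO/.X/XO/.X*, (2,0):+0/X./OO/OX/XO/.X, (4,0):+0/X./OO/.X/XO/OX
[XO/OO/.X/XO/.X] X move#3: (2,0):+0/XO/OO/XX/XO/.X*, (4,0):+0/XO/OO/.X/XO/XX
[XO/OO/XX/XO/.X] O move#4: (4,0):+0/XO/OO/XX/XO/OX*
[XO/OO/XX/XO/OX] end (terminal +0, X#5); searched ../OO/.X/XO/.X to 5

PV length from [../OO/.X/XO/.X]: 4 plies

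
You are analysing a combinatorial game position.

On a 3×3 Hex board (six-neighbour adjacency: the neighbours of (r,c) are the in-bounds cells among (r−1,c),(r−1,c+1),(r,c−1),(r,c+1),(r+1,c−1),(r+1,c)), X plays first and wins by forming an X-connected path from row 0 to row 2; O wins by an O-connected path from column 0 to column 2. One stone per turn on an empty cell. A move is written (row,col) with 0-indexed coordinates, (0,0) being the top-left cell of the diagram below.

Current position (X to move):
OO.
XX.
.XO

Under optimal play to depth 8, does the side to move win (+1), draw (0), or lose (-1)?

p1 X@[OO./XX./.XO]: (0,2)[OOX/XX./.XO]+1* (1,2)[OO./XXX/.XO]-1 (2,0)[OO./XX./XXO]-1
p2 O@[OOX/XX./.XO] terminal -1; root [OO./XX./.XO] d8

value(OO./XX./.XO, X) = +1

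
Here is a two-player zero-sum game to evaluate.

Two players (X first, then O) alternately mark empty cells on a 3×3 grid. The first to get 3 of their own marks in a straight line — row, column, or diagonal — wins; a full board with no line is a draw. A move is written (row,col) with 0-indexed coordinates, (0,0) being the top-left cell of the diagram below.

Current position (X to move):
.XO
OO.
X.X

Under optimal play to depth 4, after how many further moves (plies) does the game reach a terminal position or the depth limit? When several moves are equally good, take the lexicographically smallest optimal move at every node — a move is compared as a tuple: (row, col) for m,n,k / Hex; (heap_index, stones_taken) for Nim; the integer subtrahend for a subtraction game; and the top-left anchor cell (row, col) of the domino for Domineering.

ply 1, X at .XO/OO./X.X | (0,0)=-1→XXO/OO./X.X; (1,2)=+0→.XO/OOX/X.X; (2,1)=+1→.XO/OO./XXX*
ply 2: .XO/OO./XXX is terminal -1 (O); from .XO/OO./X.X depth 4

PV length from [.XO/OO./X.X]: 1 ply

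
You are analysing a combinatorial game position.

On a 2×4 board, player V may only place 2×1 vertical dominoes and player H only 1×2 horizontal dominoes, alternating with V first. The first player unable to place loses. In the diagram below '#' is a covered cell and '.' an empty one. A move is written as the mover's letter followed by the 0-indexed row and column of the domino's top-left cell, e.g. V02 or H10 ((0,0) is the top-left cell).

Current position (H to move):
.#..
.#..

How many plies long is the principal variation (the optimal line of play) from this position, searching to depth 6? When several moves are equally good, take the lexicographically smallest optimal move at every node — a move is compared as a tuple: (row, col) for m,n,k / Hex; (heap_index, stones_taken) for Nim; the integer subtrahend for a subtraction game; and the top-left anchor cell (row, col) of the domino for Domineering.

PV length from [.#../.#..]: 3 plies

[.#../.#..] H move#1: H02:+1/.###/.#..*, H12:+1/.#../.###
[.###/.#..] V move#2: V00:-1/####/##..*
[####/##..] H move#3: H12:+1/####/####*
[####/####] end (terminal -1, V#4); searched .#../.#.. to 6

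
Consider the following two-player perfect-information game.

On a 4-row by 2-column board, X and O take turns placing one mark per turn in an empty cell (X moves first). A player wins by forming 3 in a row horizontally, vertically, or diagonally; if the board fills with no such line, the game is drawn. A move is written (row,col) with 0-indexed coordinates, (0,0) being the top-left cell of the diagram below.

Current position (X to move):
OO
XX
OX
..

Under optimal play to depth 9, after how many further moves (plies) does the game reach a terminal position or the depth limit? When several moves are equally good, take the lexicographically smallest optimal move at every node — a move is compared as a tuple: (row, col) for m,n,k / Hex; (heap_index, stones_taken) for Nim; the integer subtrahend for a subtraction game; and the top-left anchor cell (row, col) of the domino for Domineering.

ply 1, X at OO/XX/OX/.. | (3,0)=+0→OO/XX/OX/X.; (3,1)=+1→OO/XX/OX/.X*
ply 2: OO/XX/OX/.X is terminal -1 (O); from OO/XX/OX/.. depth 9

PV length from [OO/XX/OX/..]: 1 ply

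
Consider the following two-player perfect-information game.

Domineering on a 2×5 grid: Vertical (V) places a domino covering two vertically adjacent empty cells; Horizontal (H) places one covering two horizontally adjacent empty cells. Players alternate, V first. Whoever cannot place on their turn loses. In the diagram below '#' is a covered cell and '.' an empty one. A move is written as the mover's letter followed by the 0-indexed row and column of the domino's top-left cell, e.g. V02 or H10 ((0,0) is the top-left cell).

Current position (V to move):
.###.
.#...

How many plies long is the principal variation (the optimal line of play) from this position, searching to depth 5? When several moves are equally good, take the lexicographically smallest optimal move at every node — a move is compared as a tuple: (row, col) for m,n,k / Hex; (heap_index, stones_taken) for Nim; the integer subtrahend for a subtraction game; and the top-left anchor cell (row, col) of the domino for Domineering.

[.###./.#...] V move#1: V00:-1/####./##..., V04:+1/.####/.#..#*
[.####/.#..#] H move#2: H12:-1/.####/.####*
[.####/.####] V move#3: V00:+1/#####/#####*
[#####/#####] end (terminal -1, H#4); searched .###./.#... to 5

PV length from [.###./.#...]: 3 plies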